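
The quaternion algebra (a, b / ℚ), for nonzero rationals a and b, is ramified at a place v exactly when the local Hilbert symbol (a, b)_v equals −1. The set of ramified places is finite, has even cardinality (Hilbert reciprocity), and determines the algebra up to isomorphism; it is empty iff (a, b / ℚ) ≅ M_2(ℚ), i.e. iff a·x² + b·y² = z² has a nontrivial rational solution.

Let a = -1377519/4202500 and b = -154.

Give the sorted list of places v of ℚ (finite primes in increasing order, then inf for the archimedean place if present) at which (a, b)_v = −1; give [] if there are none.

[3, 11, 13, inf]

(a, b) ≡ (-8151, -154) mod (ℚ^×)²; places V = {2, 3, 5, 7, 11, 13, 19, 41, ∞}.
(a,b)_41: α=-2, u≡1; β=0, v≡10 (mod 41); (1|41)=+1, (10|41)=+1; sign (−1)^0·+1^0·+1^-2 = +1.
(a,b)_5: α=-4, u≡4; β=0, v≡1 (mod 5); (4|5)=+1, (1|5)=+1; sign (−1)^0·+1^0·+1^-4 = +1.
(a,b)_19: α=1, u≡15; β=0, v≡17 (mod 19); (15|19)=-1, (17|19)=+1; sign (−1)^0·-1^0·+1^1 = +1.
(a,b)_3: α=1, u≡1; β=0, v≡2 (mod 3); (1|3)=+1, (2|3)=-1; sign (−1)^0·+1^0·-1^1 = -1.
(a,b)_11: α=1, u≡10; β=1, v≡8 (mod 11); (10|11)=-1, (8|11)=-1; sign (−1)^1·-1^1·-1^1 = -1.
(a,b)_2: α=-2, β=1; u≡1, v≡3 (mod 8); ε(u)ε(v)=0·1, αω(v)=-2·1, βω(u)=1·0; sum ≡ 0  ⇒  +1.
(a,b)_13: α=3, u≡12; β=0, v≡2 (mod 13); (12|13)=+1, (2|13)=-1; sign (−1)^0·+1^0·-1^3 = -1.
(a,b)_∞: sgn(-8151)=−, sgn(-154)=−, so -1.
(a,b)_7: α=0, u≡4; β=1, v≡6 (mod 7); (4|7)=+1, (6|7)=-1; sign (−1)^0·+1^1·-1^0 = +1.
Ram(-8151, -154) = {3, 11, 13, ∞}; no ℚ_3-point on the conic.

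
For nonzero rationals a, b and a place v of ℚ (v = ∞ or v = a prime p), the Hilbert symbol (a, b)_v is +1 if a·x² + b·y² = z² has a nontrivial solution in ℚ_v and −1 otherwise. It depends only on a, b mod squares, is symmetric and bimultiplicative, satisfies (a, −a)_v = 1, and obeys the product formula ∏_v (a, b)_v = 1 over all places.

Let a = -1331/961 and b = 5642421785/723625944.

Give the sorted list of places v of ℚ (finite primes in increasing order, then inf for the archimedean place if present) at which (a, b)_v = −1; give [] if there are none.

(a, b) ≡ (-11, 390) mod (ℚ^×)²; places V = {2, 3, 5, 7, 11, 13, 17, 19, 31, ∞}.
(a,b)_31: α=-2, u≡2; β=0, v≡18 (mod 31); (2|31)=+1, (18|31)=+1; sign (−1)^0·+1^0·+1^-2 = +1.
(a,b)_13: α=0, u≡5; β=1, v≡1 (mod 13); (5|13)=-1, (1|13)=+1; sign (−1)^0·-1^1·+1^0 = -1.
(a,b)_2: α=0, β=-3; u≡5, v≡3 (mod 8); ε(u)ε(v)=0·1, αω(v)=0·1, βω(u)=-3·1; sum ≡ 1  ⇒  -1.
(a,b)_17: α=0, u≡7; β=-4, v≡9 (mod 17); (7|17)=-1, (9|17)=+1; sign (−1)^0·-1^-4·+1^0 = +1.
(a,b)_7: α=0, u≡3; β=2, v≡5 (mod 7); (3|7)=-1, (5|7)=-1; sign (−1)^0·-1^2·-1^0 = +1.
(a,b)_11: α=3, u≡8; β=6, v≡9 (mod 11); (8|11)=-1, (9|11)=+1; sign (−1)^0·-1^6·+1^3 = +1.
(a,b)_5: α=0, u≡4; β=1, v≡3 (mod 5); (4|5)=+1, (3|5)=-1; sign (−1)^0·+1^1·-1^0 = +1.
(a,b)_19: α=0, u≡12; β=-2, v≡3 (mod 19); (12|19)=-1, (3|19)=-1; sign (−1)^0·-1^-2·-1^0 = +1.
(a,b)_∞: sgn(-11)=−, sgn(390)=+, so +1.
(a,b)_3: α=0, u≡1; β=-1, v≡1 (mod 3); (1|3)=+1, (1|3)=+1; sign (−1)^0·+1^-1·+1^0 = +1.
|Ram(-11, 390)| = 2, even; anisotropic at {2, 13}.

[2, 13]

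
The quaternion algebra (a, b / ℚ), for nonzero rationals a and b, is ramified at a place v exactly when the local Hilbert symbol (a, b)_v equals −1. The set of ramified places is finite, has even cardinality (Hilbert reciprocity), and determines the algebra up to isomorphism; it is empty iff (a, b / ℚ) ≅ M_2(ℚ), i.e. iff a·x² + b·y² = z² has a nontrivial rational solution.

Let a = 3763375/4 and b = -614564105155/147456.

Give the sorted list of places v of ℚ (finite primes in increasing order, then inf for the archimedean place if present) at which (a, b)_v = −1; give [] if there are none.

(a, b) ≡ (150535, -256795) mod (ℚ^×)²; places V = {2, 3, 5, 7, 11, 13, 17, 23, 29, ∞}.
(a,b)_23: α=1, u≡18; β=1, v≡18 (mod 23); (18|23)=+1, (18|23)=+1; sign (−1)^1·+1^1·+1^1 = -1.
(a,b)_∞: sgn(150535)=+, sgn(-256795)=−, so +1.
(a,b)_11: α=1, u≡9; β=1, v≡7 (mod 11); (9|11)=+1, (7|11)=-1; sign (−1)^1·+1^1·-1^1 = +1.
(a,b)_13: α=0, u≡11; β=2, v≡8 (mod 13); (11|13)=-1, (8|13)=-1; sign (−1)^0·-1^2·-1^0 = +1.
(a,b)_5: α=3, u≡3; β=1, v≡4 (mod 5); (3|5)=-1, (4|5)=+1; sign (−1)^0·-1^1·+1^3 = -1.
(a,b)_3: α=0, u≡1; β=-2, v≡2 (mod 3); (1|3)=+1, (2|3)=-1; sign (−1)^0·+1^-2·-1^0 = +1.
(a,b)_2: α=-2, β=-14; u≡7, v≡5 (mod 8); ε(u)ε(v)=1·0, αω(v)=-2·1, βω(u)=-14·0; sum ≡ 0  ⇒  +1.
(a,b)_7: α=1, u≡1; β=3, v≡4 (mod 7); (1|7)=+1, (4|7)=+1; sign (−1)^1·+1^3·+1^1 = -1.
(a,b)_29: α=0, u≡4; β=1, v≡8 (mod 29); (4|29)=+1, (8|29)=-1; sign (−1)^0·+1^1·-1^0 = +1.
(a,b)_17: α=1, u≡13; β=2, v≡10 (mod 17); (13|17)=+1, (10|17)=-1; sign (−1)^0·+1^2·-1^1 = -1.
(150535, -256795 / ℚ) ramifies at {5, 7, 17, 23}: a division algebra.

[5, 7, 17, 23]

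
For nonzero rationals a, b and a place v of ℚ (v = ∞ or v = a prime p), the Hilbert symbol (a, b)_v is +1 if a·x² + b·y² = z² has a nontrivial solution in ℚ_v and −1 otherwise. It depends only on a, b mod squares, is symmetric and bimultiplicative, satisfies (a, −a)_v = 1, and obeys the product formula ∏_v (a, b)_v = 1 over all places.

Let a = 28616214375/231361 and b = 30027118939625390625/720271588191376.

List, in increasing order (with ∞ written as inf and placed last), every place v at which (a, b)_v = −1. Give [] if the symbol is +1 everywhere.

(a, b) ≡ (47, 1) mod (ℚ^×)²; places V = {2, 3, 5, 7, 13, 29, 37, 47, ∞}.
(a,b)_37: α=-2, u≡27; β=-4, v≡21 (mod 37); (27|37)=+1, (21|37)=+1; sign (−1)^0·+1^-4·+1^-2 = +1.
(a,b)_13: α=-2, u≡2; β=-4, v≡1 (mod 13); (2|13)=-1, (1|13)=+1; sign (−1)^0·-1^-4·+1^-2 = +1.
(a,b)_∞: sgn(47)=+, sgn(1)=+, so +1.
(a,b)_7: α=2, u≡6; β=4, v≡4 (mod 7); (6|7)=-1, (4|7)=+1; sign (−1)^0·-1^4·+1^2 = +1.
(a,b)_5: α=4, u≡3; β=8, v≡1 (mod 5); (3|5)=-1, (1|5)=+1; sign (−1)^0·-1^8·+1^4 = +1.
(a,b)_29: α=0, u≡2; β=-2, v≡20 (mod 29); (2|29)=-1, (20|29)=+1; sign (−1)^0·-1^-2·+1^0 = +1.
(a,b)_2: α=0, β=-4; u≡7, v≡1 (mod 8); ε(u)ε(v)=1·0, αω(v)=0·0, βω(u)=-4·0; sum ≡ 0  ⇒  +1.
(a,b)_3: α=2, u≡2; β=8, v≡1 (mod 3); (2|3)=-1, (1|3)=+1; sign (−1)^0·-1^8·+1^2 = +1.
(a,b)_47: α=3, u≡25; β=4, v≡34 (mod 47); (25|47)=+1, (34|47)=+1; sign (−1)^0·+1^4·+1^3 = +1.
Every local symbol is +1, so the conic 47·x² + 1·y² = z² has ℚ_v-points for all v and hence a ℚ-point; (a, b / ℚ) ≅ M_2(ℚ).

[]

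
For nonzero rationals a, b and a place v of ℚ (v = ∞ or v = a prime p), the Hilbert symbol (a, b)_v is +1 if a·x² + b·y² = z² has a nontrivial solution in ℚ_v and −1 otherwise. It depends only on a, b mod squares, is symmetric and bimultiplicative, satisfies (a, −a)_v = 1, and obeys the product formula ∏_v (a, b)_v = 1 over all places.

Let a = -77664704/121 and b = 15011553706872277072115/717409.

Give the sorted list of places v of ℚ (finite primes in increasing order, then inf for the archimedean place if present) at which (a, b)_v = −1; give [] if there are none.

Mod squares: a ≡ -4199, b ≡ 1235. Check v ∈ {∞, 2, 5, 7, 11, 13, 17, 19}.
v=5: a=5^0·(≡1), b=5^1·(≡2) mod 5; (1|5)=+1, (2|5)=-1; (−1)^{0·1·2}·(+1)^1·(-1)^0 = +1.
v=11: a=11^-2·(≡4), b=11^-4·(≡3) mod 11; (4|11)=+1, (3|11)=+1; (−1)^{-2·-4·5}·(+1)^-4·(+1)^-2 = +1.
v=∞: -4199 < 0 and 1235 > 0  ⇒  (a,b)_∞ = +1.
v=17: a=17^3·(≡1), b=17^8·(≡14) mod 17; (1|17)=+1, (14|17)=-1; (−1)^{3·8·8}·(+1)^8·(-1)^3 = -1.
v=2: v_2(a)=6, v_2(b)=0; units ≡ 1, 3 (mod 8); ε·ε+αω+βω = 0·1+6·1+0·0 ≡ 0  ⇒  (a,b)_2 = +1.
v=13: a=13^1·(≡5), b=13^7·(≡4) mod 13; (5|13)=-1, (4|13)=+1; (−1)^{1·7·6}·(-1)^7·(+1)^1 = -1.
v=7: a=7^0·(≡1), b=7^-2·(≡6) mod 7; (1|7)=+1, (6|7)=-1; (−1)^{0·-2·3}·(+1)^-2·(-1)^0 = +1.
v=19: a=19^1·(≡9), b=19^3·(≡10) mod 19; (9|19)=+1, (10|19)=-1; (−1)^{1·3·9}·(+1)^3·(-1)^1 = +1.
Ram(-4199, 1235) = {13, 17}; no ℚ_13-point on the conic.

[13, 17]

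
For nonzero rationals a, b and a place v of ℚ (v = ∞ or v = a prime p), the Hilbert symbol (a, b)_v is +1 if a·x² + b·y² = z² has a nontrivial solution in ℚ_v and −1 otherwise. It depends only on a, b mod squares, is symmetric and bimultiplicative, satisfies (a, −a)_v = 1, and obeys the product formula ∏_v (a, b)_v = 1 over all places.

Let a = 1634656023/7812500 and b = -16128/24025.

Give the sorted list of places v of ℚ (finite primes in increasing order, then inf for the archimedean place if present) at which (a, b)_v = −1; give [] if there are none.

Mod squares: a ≡ 715, b ≡ -7. Check v ∈ {∞, 2, 3, 5, 7, 11, 13, 23, 31}.
v=7: a=7^4·(≡1), b=7^1·(≡6) mod 7; (1|7)=+1, (6|7)=-1; (−1)^{4·1·3}·(+1)^1·(-1)^4 = +1.
v=∞: 715 > 0 and -7 < 0  ⇒  (a,b)_∞ = +1.
v=2: v_2(a)=-2, v_2(b)=8; units ≡ 3, 1 (mod 8); ε·ε+αω+βω = 1·0+-2·0+8·1 ≡ 0  ⇒  (a,b)_2 = +1.
v=5: a=5^-9·(≡2), b=5^-2·(≡2) mod 5; (2|5)=-1, (2|5)=-1; (−1)^{-9·-2·2}·(-1)^-2·(-1)^-9 = -1.
v=31: a=31^0·(≡19), b=31^-2·(≡22) mod 31; (19|31)=+1, (22|31)=-1; (−1)^{0·-2·15}·(+1)^-2·(-1)^0 = +1.
v=13: a=13^1·(≡9), b=13^0·(≡5) mod 13; (9|13)=+1, (5|13)=-1; (−1)^{1·0·6}·(+1)^0·(-1)^1 = -1.
v=23: a=23^2·(≡16), b=23^0·(≡12) mod 23; (16|23)=+1, (12|23)=+1; (−1)^{2·0·11}·(+1)^0·(+1)^2 = +1.
v=11: a=11^1·(≡7), b=11^0·(≡9) mod 11; (7|11)=-1, (9|11)=+1; (−1)^{1·0·5}·(-1)^0·(+1)^1 = +1.
v=3: a=3^2·(≡1), b=3^2·(≡2) mod 3; (1|3)=+1, (2|3)=-1; (−1)^{2·2·1}·(+1)^2·(-1)^2 = +1.
(715, -7 / ℚ) ramifies at {5, 13}: a division algebra.

[5, 13]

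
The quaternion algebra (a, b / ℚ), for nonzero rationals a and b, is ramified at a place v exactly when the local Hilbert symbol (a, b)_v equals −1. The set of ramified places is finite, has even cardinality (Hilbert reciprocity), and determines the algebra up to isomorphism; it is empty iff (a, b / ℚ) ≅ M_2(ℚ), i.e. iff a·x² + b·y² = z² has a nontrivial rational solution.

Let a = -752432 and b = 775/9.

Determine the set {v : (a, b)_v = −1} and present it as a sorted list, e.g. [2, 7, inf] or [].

(a, b) ≡ (-47027, 31) mod (ℚ^×)²; places V = {2, 3, 5, 31, 37, 41, ∞}.
(a,b)_3: α=0, u≡1; β=-2, v≡1 (mod 3); (1|3)=+1, (1|3)=+1; sign (−1)^0·+1^-2·+1^0 = +1.
(a,b)_2: α=4, β=0; u≡5, v≡7 (mod 8); ε(u)ε(v)=0·1, αω(v)=4·0, βω(u)=0·1; sum ≡ 0  ⇒  +1.
(a,b)_5: α=0, u≡3; β=2, v≡4 (mod 5); (3|5)=-1, (4|5)=+1; sign (−1)^0·-1^2·+1^0 = +1.
(a,b)_37: α=1, u≡14; β=0, v≡8 (mod 37); (14|37)=-1, (8|37)=-1; sign (−1)^0·-1^0·-1^1 = -1.
(a,b)_∞: sgn(-47027)=−, sgn(31)=+, so +1.
(a,b)_31: α=1, u≡1; β=1, v≡20 (mod 31); (1|31)=+1, (20|31)=+1; sign (−1)^1·+1^1·+1^1 = -1.
(a,b)_41: α=1, u≡16; β=0, v≡36 (mod 41); (16|41)=+1, (36|41)=+1; sign (−1)^0·+1^0·+1^1 = +1.
(-47027, 31 / ℚ) ramifies at {31, 37}: a division algebra.

[31, 37]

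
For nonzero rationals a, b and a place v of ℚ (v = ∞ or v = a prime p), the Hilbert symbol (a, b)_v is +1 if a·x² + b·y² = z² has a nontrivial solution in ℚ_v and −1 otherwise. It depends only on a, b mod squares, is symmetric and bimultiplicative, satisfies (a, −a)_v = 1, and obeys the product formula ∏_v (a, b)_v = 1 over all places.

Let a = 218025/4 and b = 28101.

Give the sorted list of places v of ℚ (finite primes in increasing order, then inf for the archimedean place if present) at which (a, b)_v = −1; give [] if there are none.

(a, b) ≡ (969, 28101) mod (ℚ^×)²; places V = {2, 3, 5, 17, 19, 29, ∞}.
(a,b)_19: α=1, u≡14; β=1, v≡16 (mod 19); (14|19)=-1, (16|19)=+1; sign (−1)^1·-1^1·+1^1 = +1.
(a,b)_2: α=-2, β=0; u≡1, v≡5 (mod 8); ε(u)ε(v)=0·0, αω(v)=-2·1, βω(u)=0·0; sum ≡ 0  ⇒  +1.
(a,b)_3: α=3, u≡2; β=1, v≡1 (mod 3); (2|3)=-1, (1|3)=+1; sign (−1)^1·-1^1·+1^3 = +1.
(a,b)_5: α=2, u≡4; β=0, v≡1 (mod 5); (4|5)=+1, (1|5)=+1; sign (−1)^0·+1^0·+1^2 = +1.
(a,b)_29: α=0, u≡8; β=1, v≡12 (mod 29); (8|29)=-1, (12|29)=-1; sign (−1)^0·-1^1·-1^0 = -1.
(a,b)_∞: sgn(969)=+, sgn(28101)=+, so +1.
(a,b)_17: α=1, u≡6; β=1, v≡4 (mod 17); (6|17)=-1, (4|17)=+1; sign (−1)^0·-1^1·+1^1 = -1.
(969, 28101 / ℚ) ramifies at {17, 29}: a division algebra.

[17, 29]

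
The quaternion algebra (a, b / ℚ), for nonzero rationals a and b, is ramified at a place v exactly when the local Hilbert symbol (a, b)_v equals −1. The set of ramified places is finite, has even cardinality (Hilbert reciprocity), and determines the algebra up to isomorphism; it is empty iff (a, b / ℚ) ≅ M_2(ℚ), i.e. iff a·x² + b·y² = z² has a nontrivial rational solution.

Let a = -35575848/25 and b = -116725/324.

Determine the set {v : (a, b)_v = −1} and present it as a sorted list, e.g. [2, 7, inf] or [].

(a, b) ≡ (-109802, -4669) mod (ℚ^×)²; places V = {2, 3, 5, 7, 11, 23, 29, 31, ∞}.
(a,b)_3: α=4, u≡1; β=-4, v≡2 (mod 3); (1|3)=+1, (2|3)=-1; sign (−1)^0·+1^-4·-1^4 = +1.
(a,b)_31: α=1, u≡29; β=0, v≡17 (mod 31); (29|31)=-1, (17|31)=-1; sign (−1)^0·-1^0·-1^1 = -1.
(a,b)_∞: sgn(-109802)=−, sgn(-4669)=−, so -1.
(a,b)_5: α=-2, u≡2; β=2, v≡4 (mod 5); (2|5)=-1, (4|5)=+1; sign (−1)^0·-1^2·+1^-2 = +1.
(a,b)_7: α=1, u≡4; β=1, v≡3 (mod 7); (4|7)=+1, (3|7)=-1; sign (−1)^1·+1^1·-1^1 = +1.
(a,b)_2: α=3, β=-2; u≡3, v≡3 (mod 8); ε(u)ε(v)=1·1, αω(v)=3·1, βω(u)=-2·1; sum ≡ 0  ⇒  +1.
(a,b)_11: α=1, u≡10; β=0, v≡8 (mod 11); (10|11)=-1, (8|11)=-1; sign (−1)^0·-1^0·-1^1 = -1.
(a,b)_29: α=0, u≡10; β=1, v≡7 (mod 29); (10|29)=-1, (7|29)=+1; sign (−1)^0·-1^1·+1^0 = -1.
(a,b)_23: α=1, u≡10; β=1, v≡4 (mod 23); (10|23)=-1, (4|23)=+1; sign (−1)^1·-1^1·+1^1 = +1.
(-109802, -4669 / ℚ) ramifies at {11, 29, 31, ∞}: a division algebra.

[11, 29, 31, inf]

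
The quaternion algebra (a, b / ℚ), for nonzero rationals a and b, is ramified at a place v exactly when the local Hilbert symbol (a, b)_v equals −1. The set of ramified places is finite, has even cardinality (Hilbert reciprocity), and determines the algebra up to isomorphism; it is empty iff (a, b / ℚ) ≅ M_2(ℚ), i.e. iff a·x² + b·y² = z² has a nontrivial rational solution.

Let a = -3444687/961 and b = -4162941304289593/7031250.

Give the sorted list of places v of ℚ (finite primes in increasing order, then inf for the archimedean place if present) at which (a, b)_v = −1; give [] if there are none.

[7, 17, 23, inf]

(a, b) ≡ (-23, -5474) mod (ℚ^×)²; places V = {2, 3, 5, 7, 17, 23, 29, 31, 43, ∞}.
(a,b)_29: α=0, u≡5; β=2, v≡1 (mod 29); (5|29)=+1, (1|29)=+1; sign (−1)^0·+1^2·+1^0 = +1.
(a,b)_2: α=0, β=-1; u≡1, v≡7 (mod 8); ε(u)ε(v)=0·1, αω(v)=0·0, βω(u)=-1·0; sum ≡ 0  ⇒  +1.
(a,b)_7: α=0, u≡3; β=1, v≡2 (mod 7); (3|7)=-1, (2|7)=+1; sign (−1)^0·-1^1·+1^0 = -1.
(a,b)_17: α=0, u≡12; β=1, v≡8 (mod 17); (12|17)=-1, (8|17)=+1; sign (−1)^0·-1^1·+1^0 = -1.
(a,b)_5: α=0, u≡3; β=-8, v≡4 (mod 5); (3|5)=-1, (4|5)=+1; sign (−1)^0·-1^-8·+1^0 = +1.
(a,b)_3: α=4, u≡1; β=-2, v≡1 (mod 3); (1|3)=+1, (1|3)=+1; sign (−1)^0·+1^-2·+1^4 = +1.
(a,b)_31: α=-2, u≡2; β=0, v≡29 (mod 31); (2|31)=+1, (29|31)=-1; sign (−1)^0·+1^0·-1^-2 = +1.
(a,b)_23: α=1, u≡17; β=3, v≡17 (mod 23); (17|23)=-1, (17|23)=-1; sign (−1)^1·-1^3·-1^1 = -1.
(a,b)_43: α=2, u≡22; β=4, v≡20 (mod 43); (22|43)=-1, (20|43)=-1; sign (−1)^0·-1^4·-1^2 = +1.
(a,b)_∞: sgn(-23)=−, sgn(-5474)=−, so -1.
(-23, -5474 / ℚ) ramifies at {7, 17, 23, ∞}: a division algebra.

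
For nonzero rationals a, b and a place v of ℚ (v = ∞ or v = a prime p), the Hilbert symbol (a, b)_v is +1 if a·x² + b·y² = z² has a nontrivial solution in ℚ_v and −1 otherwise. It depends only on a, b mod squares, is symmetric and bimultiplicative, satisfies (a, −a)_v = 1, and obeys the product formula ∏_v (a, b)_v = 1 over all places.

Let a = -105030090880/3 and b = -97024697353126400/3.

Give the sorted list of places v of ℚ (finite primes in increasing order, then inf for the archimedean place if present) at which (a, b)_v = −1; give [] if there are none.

[5, 11, 13, inf]

Mod squares: a ≡ -390, b ≡ -21318. Check v ∈ {∞, 2, 3, 5, 11, 13, 17, 19}.
v=5: a=5^1·(≡3), b=5^2·(≡3) mod 5; (3|5)=-1, (3|5)=-1; (−1)^{1·2·2}·(-1)^2·(-1)^1 = -1.
v=∞: -390 < 0 and -21318 < 0  ⇒  (a,b)_∞ = -1.
v=13: a=13^1·(≡10), b=13^2·(≡7) mod 13; (10|13)=+1, (7|13)=-1; (−1)^{1·2·6}·(+1)^2·(-1)^1 = -1.
v=19: a=19^2·(≡6), b=19^3·(≡13) mod 19; (6|19)=+1, (13|19)=-1; (−1)^{2·3·9}·(+1)^3·(-1)^2 = +1.
v=11: a=11^2·(≡8), b=11^3·(≡4) mod 11; (8|11)=-1, (4|11)=+1; (−1)^{2·3·5}·(-1)^3·(+1)^2 = -1.
v=17: a=17^2·(≡4), b=17^3·(≡15) mod 17; (4|17)=+1, (15|17)=+1; (−1)^{2·3·8}·(+1)^3·(+1)^2 = +1.
v=2: v_2(a)=7, v_2(b)=9; units ≡ 5, 5 (mod 8); ε·ε+αω+βω = 0·0+7·1+9·1 ≡ 0  ⇒  (a,b)_2 = +1.
v=3: a=3^-1·(≡2), b=3^-1·(≡1) mod 3; (2|3)=-1, (1|3)=+1; (−1)^{-1·-1·1}·(-1)^-1·(+1)^-1 = +1.
Ram(-390, -21318) = {5, 11, 13, ∞}; no ℚ_5-point on the conic.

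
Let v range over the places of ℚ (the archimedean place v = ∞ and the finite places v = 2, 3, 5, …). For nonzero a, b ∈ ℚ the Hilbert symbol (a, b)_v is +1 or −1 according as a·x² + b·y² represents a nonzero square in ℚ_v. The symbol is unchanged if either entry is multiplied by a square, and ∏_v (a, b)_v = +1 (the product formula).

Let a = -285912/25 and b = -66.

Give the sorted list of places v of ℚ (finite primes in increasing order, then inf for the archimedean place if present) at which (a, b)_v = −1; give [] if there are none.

[2, 3, 11, inf]

(a, b) ≡ (-22, -66) mod (ℚ^×)²; places V = {2, 3, 5, 11, 19, ∞}.
(a,b)_5: α=-2, u≡3; β=0, v≡4 (mod 5); (3|5)=-1, (4|5)=+1; sign (−1)^0·-1^0·+1^-2 = +1.
(a,b)_11: α=1, u≡4; β=1, v≡5 (mod 11); (4|11)=+1, (5|11)=+1; sign (−1)^1·+1^1·+1^1 = -1.
(a,b)_∞: sgn(-22)=−, sgn(-66)=−, so -1.
(a,b)_19: α=2, u≡1; β=0, v≡10 (mod 19); (1|19)=+1, (10|19)=-1; sign (−1)^0·+1^0·-1^2 = +1.
(a,b)_3: α=2, u≡2; β=1, v≡2 (mod 3); (2|3)=-1, (2|3)=-1; sign (−1)^0·-1^1·-1^2 = -1.
(a,b)_2: α=3, β=1; u≡5, v≡7 (mod 8); ε(u)ε(v)=0·1, αω(v)=3·0, βω(u)=1·1; sum ≡ 1  ⇒  -1.
(-22, -66 / ℚ) ramifies at {2, 3, 11, ∞}: a division algebra.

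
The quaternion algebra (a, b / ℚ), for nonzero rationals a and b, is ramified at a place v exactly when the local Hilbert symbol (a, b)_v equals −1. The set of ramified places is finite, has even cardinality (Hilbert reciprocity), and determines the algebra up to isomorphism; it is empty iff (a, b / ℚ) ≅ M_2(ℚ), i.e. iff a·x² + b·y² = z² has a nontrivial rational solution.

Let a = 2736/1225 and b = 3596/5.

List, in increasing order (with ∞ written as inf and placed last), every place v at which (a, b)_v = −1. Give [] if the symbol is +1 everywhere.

[2, 29]

(a, b) ≡ (19, 4495) mod (ℚ^×)²; places V = {2, 3, 5, 7, 19, 29, 31, ∞}.
(a,b)_5: α=-2, u≡4; β=-1, v≡1 (mod 5); (4|5)=+1, (1|5)=+1; sign (−1)^0·+1^-1·+1^-2 = +1.
(a,b)_3: α=2, u≡1; β=0, v≡1 (mod 3); (1|3)=+1, (1|3)=+1; sign (−1)^0·+1^0·+1^2 = +1.
(a,b)_2: α=4, β=2; u≡3, v≡7 (mod 8); ε(u)ε(v)=1·1, αω(v)=4·0, βω(u)=2·1; sum ≡ 1  ⇒  -1.
(a,b)_19: α=1, u≡16; β=0, v≡1 (mod 19); (16|19)=+1, (1|19)=+1; sign (−1)^0·+1^0·+1^1 = +1.
(a,b)_29: α=0, u≡18; β=1, v≡19 (mod 29); (18|29)=-1, (19|29)=-1; sign (−1)^0·-1^1·-1^0 = -1.
(a,b)_31: α=0, u≡16; β=1, v≡17 (mod 31); (16|31)=+1, (17|31)=-1; sign (−1)^0·+1^1·-1^0 = +1.
(a,b)_7: α=-2, u≡5; β=0, v≡1 (mod 7); (5|7)=-1, (1|7)=+1; sign (−1)^0·-1^0·+1^-2 = +1.
(a,b)_∞: sgn(19)=+, sgn(4495)=+, so +1.
Ram(19, 4495) = {2, 29}; no ℚ_2-point on the conic.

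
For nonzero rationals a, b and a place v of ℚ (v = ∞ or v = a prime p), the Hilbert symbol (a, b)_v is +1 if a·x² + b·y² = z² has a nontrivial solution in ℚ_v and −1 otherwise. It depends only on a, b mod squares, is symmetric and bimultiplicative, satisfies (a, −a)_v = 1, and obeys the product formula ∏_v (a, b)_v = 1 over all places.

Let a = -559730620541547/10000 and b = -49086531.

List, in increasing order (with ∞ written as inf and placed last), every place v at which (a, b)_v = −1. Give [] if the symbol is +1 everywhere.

[17, 29, 37, inf]

Mod squares: a ≡ -320827, b ≡ -5454059. Check v ∈ {∞, 2, 3, 5, 7, 13, 17, 23, 29, 37}.
v=17: a=17^2·(≡3), b=17^1·(≡7) mod 17; (3|17)=-1, (7|17)=-1; (−1)^{2·1·8}·(-1)^1·(-1)^2 = -1.
v=∞: -320827 < 0 and -5454059 < 0  ⇒  (a,b)_∞ = -1.
v=37: a=37^1·(≡31), b=37^1·(≡9) mod 37; (31|37)=-1, (9|37)=+1; (−1)^{1·1·18}·(-1)^1·(+1)^1 = -1.
v=3: a=3^6·(≡2), b=3^2·(≡1) mod 3; (2|3)=-1, (1|3)=+1; (−1)^{6·2·1}·(-1)^2·(+1)^6 = +1.
v=2: v_2(a)=-4, v_2(b)=0; units ≡ 5, 5 (mod 8); ε·ε+αω+βω = 0·0+-4·1+0·1 ≡ 0  ⇒  (a,b)_2 = +1.
v=29: a=29^1·(≡18), b=29^1·(≡4) mod 29; (18|29)=-1, (4|29)=+1; (−1)^{1·1·14}·(-1)^1·(+1)^1 = -1.
v=13: a=13^3·(≡2), b=13^1·(≡2) mod 13; (2|13)=-1, (2|13)=-1; (−1)^{3·1·6}·(-1)^1·(-1)^3 = +1.
v=23: a=23^1·(≡16), b=23^1·(≡19) mod 23; (16|23)=+1, (19|23)=-1; (−1)^{1·1·11}·(+1)^1·(-1)^1 = +1.
v=7: a=7^2·(≡2), b=7^0·(≡3) mod 7; (2|7)=+1, (3|7)=-1; (−1)^{2·0·3}·(+1)^0·(-1)^2 = +1.
v=5: a=5^-4·(≡3), b=5^0·(≡4) mod 5; (3|5)=-1, (4|5)=+1; (−1)^{-4·0·2}·(-1)^0·(+1)^-4 = +1.
(-320827, -5454059 / ℚ) ramifies at {17, 29, 37, ∞}: a division algebra.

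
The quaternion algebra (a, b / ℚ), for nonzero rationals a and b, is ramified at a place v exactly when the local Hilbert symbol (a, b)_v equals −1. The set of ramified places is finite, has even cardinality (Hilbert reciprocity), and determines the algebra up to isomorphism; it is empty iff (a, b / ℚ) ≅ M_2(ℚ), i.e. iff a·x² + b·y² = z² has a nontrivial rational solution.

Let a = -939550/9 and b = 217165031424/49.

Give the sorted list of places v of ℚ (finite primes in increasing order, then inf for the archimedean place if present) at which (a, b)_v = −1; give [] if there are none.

[2, 3]

(a, b) ≡ (-37582, 65274) mod (ℚ^×)²; places V = {2, 3, 5, 7, 11, 19, 23, 43, ∞}.
(a,b)_11: α=0, u≡9; β=1, v≡4 (mod 11); (9|11)=+1, (4|11)=+1; sign (−1)^0·+1^1·+1^0 = +1.
(a,b)_23: α=1, u≡10; β=1, v≡9 (mod 23); (10|23)=-1, (9|23)=+1; sign (−1)^1·-1^1·+1^1 = +1.
(a,b)_19: α=1, u≡5; β=2, v≡6 (mod 19); (5|19)=+1, (6|19)=+1; sign (−1)^0·+1^2·+1^1 = +1.
(a,b)_∞: sgn(-37582)=−, sgn(65274)=+, so +1.
(a,b)_2: α=1, β=11; u≡1, v≡5 (mod 8); ε(u)ε(v)=0·0, αω(v)=1·1, βω(u)=11·0; sum ≡ 1  ⇒  -1.
(a,b)_7: α=0, u≡2; β=-2, v≡5 (mod 7); (2|7)=+1, (5|7)=-1; sign (−1)^0·+1^-2·-1^0 = +1.
(a,b)_5: α=2, u≡2; β=0, v≡1 (mod 5); (2|5)=-1, (1|5)=+1; sign (−1)^0·-1^0·+1^2 = +1.
(a,b)_3: α=-2, u≡2; β=3, v≡2 (mod 3); (2|3)=-1, (2|3)=-1; sign (−1)^0·-1^3·-1^-2 = -1.
(a,b)_43: α=1, u≡28; β=1, v≡14 (mod 43); (28|43)=-1, (14|43)=+1; sign (−1)^1·-1^1·+1^1 = +1.
|Ram(-37582, 65274)| = 2, even; anisotropic at {2, 3}.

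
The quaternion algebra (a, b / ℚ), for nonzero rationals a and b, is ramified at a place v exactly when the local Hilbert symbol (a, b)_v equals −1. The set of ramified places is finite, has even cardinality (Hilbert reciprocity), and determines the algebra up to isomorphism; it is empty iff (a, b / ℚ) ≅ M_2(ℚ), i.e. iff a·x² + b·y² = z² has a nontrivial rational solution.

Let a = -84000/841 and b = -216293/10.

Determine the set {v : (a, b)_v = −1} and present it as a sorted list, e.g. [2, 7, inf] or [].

(a, b) ≡ (-210, -770) mod (ℚ^×)²; places V = {2, 3, 5, 7, 11, 29, 53, ∞}.
(a,b)_5: α=3, u≡3; β=-1, v≡1 (mod 5); (3|5)=-1, (1|5)=+1; sign (−1)^0·-1^-1·+1^3 = -1.
(a,b)_3: α=1, u≡2; β=0, v≡1 (mod 3); (2|3)=-1, (1|3)=+1; sign (−1)^0·-1^0·+1^1 = +1.
(a,b)_2: α=5, β=-1; u≡7, v≡7 (mod 8); ε(u)ε(v)=1·1, αω(v)=5·0, βω(u)=-1·0; sum ≡ 1  ⇒  -1.
(a,b)_7: α=1, u≡5; β=1, v≡2 (mod 7); (5|7)=-1, (2|7)=+1; sign (−1)^1·-1^1·+1^1 = +1.
(a,b)_53: α=0, u≡22; β=2, v≡40 (mod 53); (22|53)=-1, (40|53)=+1; sign (−1)^0·-1^2·+1^0 = +1.
(a,b)_∞: sgn(-210)=−, sgn(-770)=−, so -1.
(a,b)_29: α=-2, u≡13; β=0, v≡25 (mod 29); (13|29)=+1, (25|29)=+1; sign (−1)^0·+1^0·+1^-2 = +1.
(a,b)_11: α=0, u≡8; β=1, v≡6 (mod 11); (8|11)=-1, (6|11)=-1; sign (−1)^0·-1^1·-1^0 = -1.
|Ram(-210, -770)| = 4, even; anisotropic at {2, 5, 11, ∞}.

[2, 5, 11, inf]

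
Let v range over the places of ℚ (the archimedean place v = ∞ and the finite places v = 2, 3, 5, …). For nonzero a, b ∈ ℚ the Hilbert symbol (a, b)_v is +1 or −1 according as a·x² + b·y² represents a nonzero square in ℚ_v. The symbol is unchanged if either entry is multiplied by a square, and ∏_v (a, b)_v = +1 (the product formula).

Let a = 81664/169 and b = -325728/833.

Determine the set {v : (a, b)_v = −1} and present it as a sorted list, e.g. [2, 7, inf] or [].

Mod squares: a ≡ 319, b ≡ -38454. Check v ∈ {∞, 2, 3, 7, 11, 13, 17, 29}.
v=17: a=17^0·(≡4), b=17^-1·(≡4) mod 17; (4|17)=+1, (4|17)=+1; (−1)^{0·-1·8}·(+1)^-1·(+1)^0 = +1.
v=7: a=7^0·(≡2), b=7^-2·(≡1) mod 7; (2|7)=+1, (1|7)=+1; (−1)^{0·-2·3}·(+1)^-2·(+1)^0 = +1.
v=3: a=3^0·(≡1), b=3^3·(≡1) mod 3; (1|3)=+1, (1|3)=+1; (−1)^{0·3·1}·(+1)^3·(+1)^0 = +1.
v=13: a=13^-2·(≡11), b=13^1·(≡8) mod 13; (11|13)=-1, (8|13)=-1; (−1)^{-2·1·6}·(-1)^1·(-1)^-2 = -1.
v=11: a=11^1·(≡8), b=11^0·(≡6) mod 11; (8|11)=-1, (6|11)=-1; (−1)^{1·0·5}·(-1)^0·(-1)^1 = -1.
v=∞: 319 > 0 and -38454 < 0  ⇒  (a,b)_∞ = +1.
v=2: v_2(a)=8, v_2(b)=5; units ≡ 7, 5 (mod 8); ε·ε+αω+βω = 1·0+8·1+5·0 ≡ 0  ⇒  (a,b)_2 = +1.
v=29: a=29^1·(≡11), b=29^1·(≡12) mod 29; (11|29)=-1, (12|29)=-1; (−1)^{1·1·14}·(-1)^1·(-1)^1 = +1.
|Ram(319, -38454)| = 2, even; anisotropic at {11, 13}.

[11, 13]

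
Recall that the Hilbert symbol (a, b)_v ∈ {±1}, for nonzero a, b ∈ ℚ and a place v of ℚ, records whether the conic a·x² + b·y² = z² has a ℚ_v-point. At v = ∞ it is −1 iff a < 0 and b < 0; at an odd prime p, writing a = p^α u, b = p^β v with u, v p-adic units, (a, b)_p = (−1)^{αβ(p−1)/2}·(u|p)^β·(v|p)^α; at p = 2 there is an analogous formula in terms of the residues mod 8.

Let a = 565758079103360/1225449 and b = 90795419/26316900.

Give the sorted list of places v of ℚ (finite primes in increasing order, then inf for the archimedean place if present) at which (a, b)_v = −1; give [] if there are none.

Mod squares: a ≡ 817190, b ≡ 11. Check v ∈ {∞, 2, 3, 5, 11, 13, 17, 19, 23, 41}.
v=17: a=17^1·(≡10), b=17^2·(≡6) mod 17; (10|17)=-1, (6|17)=-1; (−1)^{1·2·8}·(-1)^2·(-1)^1 = -1.
v=3: a=3^-6·(≡2), b=3^-6·(≡2) mod 3; (2|3)=-1, (2|3)=-1; (−1)^{-6·-6·1}·(-1)^-6·(-1)^-6 = +1.
v=41: a=41^-2·(≡3), b=41^0·(≡22) mod 41; (3|41)=-1, (22|41)=-1; (−1)^{-2·0·20}·(-1)^0·(-1)^-2 = +1.
v=23: a=23^3·(≡3), b=23^0·(≡21) mod 23; (3|23)=+1, (21|23)=-1; (−1)^{3·0·11}·(+1)^0·(-1)^3 = -1.
v=19: a=19^1·(≡10), b=19^-2·(≡11) mod 19; (10|19)=-1, (11|19)=+1; (−1)^{1·-2·9}·(-1)^-2·(+1)^1 = +1.
v=∞: 817190 > 0 and 11 > 0  ⇒  (a,b)_∞ = +1.
v=5: a=5^1·(≡3), b=5^-2·(≡4) mod 5; (3|5)=-1, (4|5)=+1; (−1)^{1·-2·2}·(-1)^-2·(+1)^1 = +1.
v=13: a=13^2·(≡1), b=13^4·(≡6) mod 13; (1|13)=+1, (6|13)=-1; (−1)^{2·4·6}·(+1)^4·(-1)^2 = +1.
v=11: a=11^3·(≡2), b=11^1·(≡3) mod 11; (2|11)=-1, (3|11)=+1; (−1)^{3·1·5}·(-1)^1·(+1)^3 = +1.
v=2: v_2(a)=7, v_2(b)=-2; units ≡ 3, 3 (mod 8); ε·ε+αω+βω = 1·1+7·1+-2·1 ≡ 0  ⇒  (a,b)_2 = +1.
Ram(817190, 11) = {17, 23}; no ℚ_17-point on the conic.

[17, 23]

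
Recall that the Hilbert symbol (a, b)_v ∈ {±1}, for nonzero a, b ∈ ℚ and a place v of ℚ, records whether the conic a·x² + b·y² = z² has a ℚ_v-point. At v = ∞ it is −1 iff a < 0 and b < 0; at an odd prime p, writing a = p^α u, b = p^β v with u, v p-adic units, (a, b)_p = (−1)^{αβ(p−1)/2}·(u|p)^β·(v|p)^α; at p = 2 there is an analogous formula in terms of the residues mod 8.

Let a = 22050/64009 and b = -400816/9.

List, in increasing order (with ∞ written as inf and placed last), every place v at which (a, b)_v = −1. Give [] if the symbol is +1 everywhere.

Mod squares: a ≡ 2, b ≡ -25051. Check v ∈ {∞, 2, 3, 5, 7, 11, 13, 23, 41, 47}.
v=3: a=3^2·(≡2), b=3^-2·(≡2) mod 3; (2|3)=-1, (2|3)=-1; (−1)^{2·-2·1}·(-1)^-2·(-1)^2 = +1.
v=2: v_2(a)=1, v_2(b)=4; units ≡ 1, 5 (mod 8); ε·ε+αω+βω = 0·0+1·1+4·0 ≡ 1  ⇒  (a,b)_2 = -1.
v=7: a=7^2·(≡2), b=7^0·(≡2) mod 7; (2|7)=+1, (2|7)=+1; (−1)^{2·0·3}·(+1)^0·(+1)^2 = +1.
v=∞: 2 > 0 and -25051 < 0  ⇒  (a,b)_∞ = +1.
v=5: a=5^2·(≡3), b=5^0·(≡1) mod 5; (3|5)=-1, (1|5)=+1; (−1)^{2·0·2}·(-1)^0·(+1)^2 = +1.
v=47: a=47^0·(≡8), b=47^1·(≡29) mod 47; (8|47)=+1, (29|47)=-1; (−1)^{0·1·23}·(+1)^1·(-1)^0 = +1.
v=41: a=41^0·(≡40), b=41^1·(≡39) mod 41; (40|41)=+1, (39|41)=+1; (−1)^{0·1·20}·(+1)^1·(+1)^0 = +1.
v=11: a=11^-2·(≡6), b=11^0·(≡10) mod 11; (6|11)=-1, (10|11)=-1; (−1)^{-2·0·5}·(-1)^0·(-1)^-2 = +1.
v=13: a=13^0·(≡8), b=13^1·(≡12) mod 13; (8|13)=-1, (12|13)=+1; (−1)^{0·1·6}·(-1)^1·(+1)^0 = -1.
v=23: a=23^-2·(≡18), b=23^0·(≡21) mod 23; (18|23)=+1, (21|23)=-1; (−1)^{-2·0·11}·(+1)^0·(-1)^-2 = +1.
|Ram(2, -25051)| = 2, even; anisotropic at {2, 13}.

[2, 13]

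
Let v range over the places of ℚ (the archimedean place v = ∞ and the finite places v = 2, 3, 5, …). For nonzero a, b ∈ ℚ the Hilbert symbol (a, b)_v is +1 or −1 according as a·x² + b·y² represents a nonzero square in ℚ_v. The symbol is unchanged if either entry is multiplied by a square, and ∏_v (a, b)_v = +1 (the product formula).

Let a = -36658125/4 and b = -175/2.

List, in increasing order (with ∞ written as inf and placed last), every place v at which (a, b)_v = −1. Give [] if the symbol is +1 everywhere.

[2, inf]

(a, b) ≡ (-133, -14) mod (ℚ^×)²; places V = {2, 3, 5, 7, 19, ∞}.
(a,b)_19: α=1, u≡14; β=0, v≡17 (mod 19); (14|19)=-1, (17|19)=+1; sign (−1)^0·-1^0·+1^1 = +1.
(a,b)_5: α=4, u≡3; β=2, v≡4 (mod 5); (3|5)=-1, (4|5)=+1; sign (−1)^0·-1^2·+1^4 = +1.
(a,b)_∞: sgn(-133)=−, sgn(-14)=−, so -1.
(a,b)_7: α=3, u≡2; β=1, v≡5 (mod 7); (2|7)=+1, (5|7)=-1; sign (−1)^1·+1^1·-1^3 = +1.
(a,b)_3: α=2, u≡2; β=0, v≡1 (mod 3); (2|3)=-1, (1|3)=+1; sign (−1)^0·-1^0·+1^2 = +1.
(a,b)_2: α=-2, β=-1; u≡3, v≡1 (mod 8); ε(u)ε(v)=1·0, αω(v)=-2·0, βω(u)=-1·1; sum ≡ 1  ⇒  -1.
|Ram(-133, -14)| = 2, even; anisotropic at {2, ∞}.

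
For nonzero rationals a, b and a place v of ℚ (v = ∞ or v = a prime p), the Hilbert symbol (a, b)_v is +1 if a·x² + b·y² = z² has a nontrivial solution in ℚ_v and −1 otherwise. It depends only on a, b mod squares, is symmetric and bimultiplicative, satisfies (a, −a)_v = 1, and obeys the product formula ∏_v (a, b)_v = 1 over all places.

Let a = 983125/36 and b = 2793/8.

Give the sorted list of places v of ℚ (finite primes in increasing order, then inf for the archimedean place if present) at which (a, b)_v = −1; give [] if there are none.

[2, 19]

(a, b) ≡ (13, 114) mod (ℚ^×)²; places V = {2, 3, 5, 7, 11, 13, 19, ∞}.
(a,b)_19: α=0, u≡15; β=1, v≡16 (mod 19); (15|19)=-1, (16|19)=+1; sign (−1)^0·-1^1·+1^0 = -1.
(a,b)_3: α=-2, u≡1; β=1, v≡2 (mod 3); (1|3)=+1, (2|3)=-1; sign (−1)^0·+1^1·-1^-2 = +1.
(a,b)_13: α=1, u≡3; β=0, v≡3 (mod 13); (3|13)=+1, (3|13)=+1; sign (−1)^0·+1^0·+1^1 = +1.
(a,b)_7: α=0, u≡3; β=2, v≡1 (mod 7); (3|7)=-1, (1|7)=+1; sign (−1)^0·-1^2·+1^0 = +1.
(a,b)_∞: sgn(13)=+, sgn(114)=+, so +1.
(a,b)_2: α=-2, β=-3; u≡5, v≡1 (mod 8); ε(u)ε(v)=0·0, αω(v)=-2·0, βω(u)=-3·1; sum ≡ 1  ⇒  -1.
(a,b)_5: α=4, u≡3; β=0, v≡1 (mod 5); (3|5)=-1, (1|5)=+1; sign (−1)^0·-1^0·+1^4 = +1.
(a,b)_11: α=2, u≡6; β=0, v≡4 (mod 11); (6|11)=-1, (4|11)=+1; sign (−1)^0·-1^0·+1^2 = +1.
|Ram(13, 114)| = 2, even; anisotropic at {2, 19}.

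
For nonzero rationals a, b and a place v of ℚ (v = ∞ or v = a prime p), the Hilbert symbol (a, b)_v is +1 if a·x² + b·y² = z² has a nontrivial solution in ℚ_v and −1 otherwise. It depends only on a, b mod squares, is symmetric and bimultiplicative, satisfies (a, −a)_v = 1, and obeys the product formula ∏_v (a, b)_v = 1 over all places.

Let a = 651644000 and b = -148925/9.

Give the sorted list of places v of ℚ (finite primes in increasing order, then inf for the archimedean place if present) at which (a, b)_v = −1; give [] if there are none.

[5, 17, 23, 37]

Mod squares: a ≡ 1190, b ≡ -5957. Check v ∈ {∞, 2, 3, 5, 7, 17, 23, 37}.
v=∞: 1190 > 0 and -5957 < 0  ⇒  (a,b)_∞ = +1.
v=3: a=3^0·(≡2), b=3^-2·(≡1) mod 3; (2|3)=-1, (1|3)=+1; (−1)^{0·-2·1}·(-1)^-2·(+1)^0 = +1.
v=37: a=37^2·(≡32), b=37^1·(≡5) mod 37; (32|37)=-1, (5|37)=-1; (−1)^{2·1·18}·(-1)^1·(-1)^2 = -1.
v=17: a=17^1·(≡9), b=17^0·(≡7) mod 17; (9|17)=+1, (7|17)=-1; (−1)^{1·0·8}·(+1)^0·(-1)^1 = -1.
v=7: a=7^1·(≡1), b=7^1·(≡6) mod 7; (1|7)=+1, (6|7)=-1; (−1)^{1·1·3}·(+1)^1·(-1)^1 = +1.
v=2: v_2(a)=5, v_2(b)=0; units ≡ 3, 3 (mod 8); ε·ε+αω+βω = 1·1+5·1+0·1 ≡ 0  ⇒  (a,b)_2 = +1.
v=5: a=5^3·(≡2), b=5^2·(≡2) mod 5; (2|5)=-1, (2|5)=-1; (−1)^{3·2·2}·(-1)^2·(-1)^3 = -1.
v=23: a=23^0·(≡19), b=23^1·(≡14) mod 23; (19|23)=-1, (14|23)=-1; (−1)^{0·1·11}·(-1)^1·(-1)^0 = -1.
(1190, -5957 / ℚ) ramifies at {5, 17, 23, 37}: a division algebra.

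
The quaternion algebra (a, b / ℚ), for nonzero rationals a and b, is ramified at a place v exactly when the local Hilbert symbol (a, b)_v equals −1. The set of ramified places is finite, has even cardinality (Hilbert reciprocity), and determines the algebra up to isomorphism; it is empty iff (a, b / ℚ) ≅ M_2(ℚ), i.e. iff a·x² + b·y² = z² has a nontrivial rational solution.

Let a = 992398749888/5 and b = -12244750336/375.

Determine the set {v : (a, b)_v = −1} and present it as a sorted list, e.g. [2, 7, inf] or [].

[7, 13]

(a, b) ≡ (25935, -15) mod (ℚ^×)²; places V = {2, 3, 5, 7, 13, 19, ∞}.
(a,b)_13: α=3, u≡2; β=2, v≡11 (mod 13); (2|13)=-1, (11|13)=-1; sign (−1)^0·-1^2·-1^3 = -1.
(a,b)_∞: sgn(25935)=+, sgn(-15)=−, so +1.
(a,b)_3: α=1, u≡2; β=-1, v≡1 (mod 3); (2|3)=-1, (1|3)=+1; sign (−1)^1·-1^-1·+1^1 = +1.
(a,b)_7: α=3, u≡2; β=2, v≡6 (mod 7); (2|7)=+1, (6|7)=-1; sign (−1)^0·+1^2·-1^3 = -1.
(a,b)_2: α=6, β=12; u≡7, v≡1 (mod 8); ε(u)ε(v)=1·0, αω(v)=6·0, βω(u)=12·0; sum ≡ 0  ⇒  +1.
(a,b)_5: α=-1, u≡3; β=-3, v≡3 (mod 5); (3|5)=-1, (3|5)=-1; sign (−1)^0·-1^-3·-1^-1 = +1.
(a,b)_19: α=3, u≡1; β=2, v≡1 (mod 19); (1|19)=+1, (1|19)=+1; sign (−1)^0·+1^2·+1^3 = +1.
(25935, -15 / ℚ) ramifies at {7, 13}: a division algebra.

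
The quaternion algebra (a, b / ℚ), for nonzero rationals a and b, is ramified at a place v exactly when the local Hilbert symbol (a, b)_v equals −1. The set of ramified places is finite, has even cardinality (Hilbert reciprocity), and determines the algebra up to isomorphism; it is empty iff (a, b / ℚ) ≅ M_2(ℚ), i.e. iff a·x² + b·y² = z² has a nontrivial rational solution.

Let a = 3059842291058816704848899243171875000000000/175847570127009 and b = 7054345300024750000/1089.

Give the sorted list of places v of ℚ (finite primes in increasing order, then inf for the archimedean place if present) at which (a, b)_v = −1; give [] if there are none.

[13, 17, 19, 29]

Mod squares: a ≡ 41230, b ≡ 1659931. Check v ∈ {∞, 2, 3, 5, 7, 11, 13, 17, 19, 29, 31, 37, 41, 53}.
v=31: a=31^3·(≡20), b=31^2·(≡8) mod 31; (20|31)=+1, (8|31)=+1; (−1)^{3·2·15}·(+1)^2·(+1)^3 = +1.
v=53: a=53^2·(≡16), b=53^0·(≡15) mod 53; (16|53)=+1, (15|53)=+1; (−1)^{2·0·26}·(+1)^0·(+1)^2 = +1.
v=11: a=11^-6·(≡2), b=11^-2·(≡1) mod 11; (2|11)=-1, (1|11)=+1; (−1)^{-6·-2·5}·(-1)^-2·(+1)^-6 = +1.
v=13: a=13^2·(≡2), b=13^1·(≡4) mod 13; (2|13)=-1, (4|13)=+1; (−1)^{2·1·6}·(-1)^1·(+1)^2 = -1.
v=41: a=41^-2·(≡40), b=41^0·(≡21) mod 41; (40|41)=+1, (21|41)=+1; (−1)^{-2·0·20}·(+1)^0·(+1)^-2 = +1.
v=17: a=17^2·(≡11), b=17^1·(≡11) mod 17; (11|17)=-1, (11|17)=-1; (−1)^{2·1·8}·(-1)^1·(-1)^2 = -1.
v=7: a=7^5·(≡5), b=7^3·(≡4) mod 7; (5|7)=-1, (4|7)=+1; (−1)^{5·3·3}·(-1)^3·(+1)^5 = +1.
v=3: a=3^-10·(≡1), b=3^-2·(≡1) mod 3; (1|3)=+1, (1|3)=+1; (−1)^{-10·-2·1}·(+1)^-2·(+1)^-10 = +1.
v=∞: 41230 > 0 and 1659931 > 0  ⇒  (a,b)_∞ = +1.
v=2: v_2(a)=9, v_2(b)=4; units ≡ 7, 3 (mod 8); ε·ε+αω+βω = 1·1+9·1+4·0 ≡ 0  ⇒  (a,b)_2 = +1.
v=37: a=37^2·(≡28), b=37^1·(≡2) mod 37; (28|37)=+1, (2|37)=-1; (−1)^{2·1·18}·(+1)^1·(-1)^2 = +1.
v=5: a=5^15·(≡4), b=5^6·(≡1) mod 5; (4|5)=+1, (1|5)=+1; (−1)^{15·6·2}·(+1)^6·(+1)^15 = +1.
v=19: a=19^5·(≡4), b=19^2·(≡3) mod 19; (4|19)=+1, (3|19)=-1; (−1)^{5·2·9}·(+1)^2·(-1)^5 = -1.
v=29: a=29^2·(≡11), b=29^1·(≡6) mod 29; (11|29)=-1, (6|29)=+1; (−1)^{2·1·14}·(-1)^1·(+1)^2 = -1.
(41230, 1659931 / ℚ) ramifies at {13, 17, 19, 29}: a division algebra.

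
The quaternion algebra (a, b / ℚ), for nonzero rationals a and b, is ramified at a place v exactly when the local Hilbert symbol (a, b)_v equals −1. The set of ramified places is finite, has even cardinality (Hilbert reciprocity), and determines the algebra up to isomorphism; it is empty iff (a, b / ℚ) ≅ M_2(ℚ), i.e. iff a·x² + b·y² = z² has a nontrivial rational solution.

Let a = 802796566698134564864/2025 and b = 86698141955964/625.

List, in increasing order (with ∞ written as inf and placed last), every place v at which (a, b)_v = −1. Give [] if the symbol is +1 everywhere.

Mod squares: a ≡ 4991, b ≡ 799. Check v ∈ {∞, 2, 3, 5, 7, 11, 17, 23, 31, 47}.
v=5: a=5^-2·(≡4), b=5^-4·(≡4) mod 5; (4|5)=+1, (4|5)=+1; (−1)^{-2·-4·2}·(+1)^-4·(+1)^-2 = +1.
v=17: a=17^2·(≡10), b=17^1·(≡9) mod 17; (10|17)=-1, (9|17)=+1; (−1)^{2·1·8}·(-1)^1·(+1)^2 = -1.
v=23: a=23^3·(≡20), b=23^2·(≡7) mod 23; (20|23)=-1, (7|23)=-1; (−1)^{3·2·11}·(-1)^2·(-1)^3 = -1.
v=7: a=7^1·(≡6), b=7^2·(≡1) mod 7; (6|7)=-1, (1|7)=+1; (−1)^{1·2·3}·(-1)^2·(+1)^1 = +1.
v=11: a=11^2·(≡2), b=11^2·(≡10) mod 11; (2|11)=-1, (10|11)=-1; (−1)^{2·2·5}·(-1)^2·(-1)^2 = +1.
v=3: a=3^-4·(≡2), b=3^2·(≡1) mod 3; (2|3)=-1, (1|3)=+1; (−1)^{-4·2·1}·(-1)^2·(+1)^-4 = +1.
v=31: a=31^3·(≡26), b=31^2·(≡12) mod 31; (26|31)=-1, (12|31)=-1; (−1)^{3·2·15}·(-1)^2·(-1)^3 = -1.
v=2: v_2(a)=12, v_2(b)=2; units ≡ 7, 7 (mod 8); ε·ε+αω+βω = 1·1+12·0+2·0 ≡ 1  ⇒  (a,b)_2 = -1.
v=∞: 4991 > 0 and 799 > 0  ⇒  (a,b)_∞ = +1.
v=47: a=47^2·(≡21), b=47^1·(≡32) mod 47; (21|47)=+1, (32|47)=+1; (−1)^{2·1·23}·(+1)^1·(+1)^2 = +1.
(4991, 799 / ℚ) ramifies at {2, 17, 23, 31}: a division algebra.

[2, 17, 23, 31]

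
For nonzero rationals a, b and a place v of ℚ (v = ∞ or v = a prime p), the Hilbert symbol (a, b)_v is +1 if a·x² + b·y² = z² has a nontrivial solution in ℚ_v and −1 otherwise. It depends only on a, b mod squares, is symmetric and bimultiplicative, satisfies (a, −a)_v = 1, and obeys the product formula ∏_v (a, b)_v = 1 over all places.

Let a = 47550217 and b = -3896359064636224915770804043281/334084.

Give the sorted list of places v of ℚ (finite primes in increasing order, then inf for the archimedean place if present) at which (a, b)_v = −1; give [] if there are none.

[13, 19, 29, 43]

Mod squares: a ≡ 392977, b ≡ -35942281. Check v ∈ {∞, 2, 3, 7, 11, 13, 17, 19, 29, 31, 37, 41, 43}.
v=29: a=29^0·(≡19), b=29^1·(≡23) mod 29; (19|29)=-1, (23|29)=+1; (−1)^{0·1·14}·(-1)^1·(+1)^0 = -1.
v=41: a=41^0·(≡16), b=41^1·(≡8) mod 41; (16|41)=+1, (8|41)=+1; (−1)^{0·1·20}·(+1)^1·(+1)^0 = +1.
v=11: a=11^2·(≡2), b=11^2·(≡10) mod 11; (2|11)=-1, (10|11)=-1; (−1)^{2·2·5}·(-1)^2·(-1)^2 = +1.
v=7: a=7^0·(≡1), b=7^2·(≡5) mod 7; (1|7)=+1, (5|7)=-1; (−1)^{0·2·3}·(+1)^2·(-1)^0 = +1.
v=43: a=43^1·(≡31), b=43^3·(≡14) mod 43; (31|43)=+1, (14|43)=+1; (−1)^{1·3·21}·(+1)^3·(+1)^1 = -1.
v=37: a=37^1·(≡20), b=37^3·(≡19) mod 37; (20|37)=-1, (19|37)=-1; (−1)^{1·3·18}·(-1)^3·(-1)^1 = +1.
v=13: a=13^1·(≡3), b=13^4·(≡2) mod 13; (3|13)=+1, (2|13)=-1; (−1)^{1·4·6}·(+1)^4·(-1)^1 = -1.
v=19: a=19^1·(≡1), b=19^3·(≡4) mod 19; (1|19)=+1, (4|19)=+1; (−1)^{1·3·9}·(+1)^3·(+1)^1 = -1.
v=17: a=17^0·(≡10), b=17^-4·(≡10) mod 17; (10|17)=-1, (10|17)=-1; (−1)^{0·-4·8}·(-1)^-4·(-1)^0 = +1.
v=∞: 392977 > 0 and -35942281 < 0  ⇒  (a,b)_∞ = +1.
v=2: v_2(a)=0, v_2(b)=-2; units ≡ 1, 7 (mod 8); ε·ε+αω+βω = 0·1+0·0+-2·0 ≡ 0  ⇒  (a,b)_2 = +1.
v=31: a=31^0·(≡30), b=31^2·(≡4) mod 31; (30|31)=-1, (4|31)=+1; (−1)^{0·2·15}·(-1)^2·(+1)^0 = +1.
v=3: a=3^0·(≡1), b=3^6·(≡2) mod 3; (1|3)=+1, (2|3)=-1; (−1)^{0·6·1}·(+1)^6·(-1)^0 = +1.
|Ram(392977, -35942281)| = 4, even; anisotropic at {13, 19, 29, 43}.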